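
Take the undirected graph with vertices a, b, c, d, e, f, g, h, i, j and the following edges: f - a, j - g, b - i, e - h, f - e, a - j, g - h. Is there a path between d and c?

The component containing d is {d}, and c is not in it.

No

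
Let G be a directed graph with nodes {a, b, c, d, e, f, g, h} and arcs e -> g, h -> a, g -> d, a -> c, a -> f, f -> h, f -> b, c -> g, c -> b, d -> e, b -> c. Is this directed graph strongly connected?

No

There is no directed path from c to a, so the graph is not strongly connected.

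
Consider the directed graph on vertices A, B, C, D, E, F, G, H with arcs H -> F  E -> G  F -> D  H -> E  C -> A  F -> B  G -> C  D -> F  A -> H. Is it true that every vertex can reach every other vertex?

There is no directed path from F to H, so the graph is not strongly connected.

No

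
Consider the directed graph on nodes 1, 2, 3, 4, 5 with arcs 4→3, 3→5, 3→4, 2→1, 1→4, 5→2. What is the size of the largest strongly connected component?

5

{1, 2, 3, 4, 5} are all mutually reachable — one SCC of size 5.
The largest has 5 vertices.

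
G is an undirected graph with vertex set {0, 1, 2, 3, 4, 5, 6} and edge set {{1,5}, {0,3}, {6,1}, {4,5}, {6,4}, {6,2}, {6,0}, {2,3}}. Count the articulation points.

Removing 6 increases the component count from 1 to 2, so 6 is a cut vertex.
By contrast removing 4 leaves 1 component; it is not a cut vertex. No other vertex is a cut vertex either.

1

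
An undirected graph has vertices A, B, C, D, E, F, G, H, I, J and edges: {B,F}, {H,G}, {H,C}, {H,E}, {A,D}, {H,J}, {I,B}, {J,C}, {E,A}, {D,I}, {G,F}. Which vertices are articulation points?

Removing H increases the component count from 1 to 2, so H is a cut vertex.
By contrast removing D leaves 1 component; it is not a cut vertex. No other vertex is a cut vertex either.

H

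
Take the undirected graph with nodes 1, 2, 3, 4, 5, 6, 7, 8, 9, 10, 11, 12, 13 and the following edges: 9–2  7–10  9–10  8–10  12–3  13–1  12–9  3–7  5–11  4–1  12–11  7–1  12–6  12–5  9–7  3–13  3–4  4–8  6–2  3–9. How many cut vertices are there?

Removing 12 increases the component count from 1 to 2, so 12 is a cut vertex.
By contrast removing 13 leaves 1 component; it is not a cut vertex. No other vertex is a cut vertex either.

1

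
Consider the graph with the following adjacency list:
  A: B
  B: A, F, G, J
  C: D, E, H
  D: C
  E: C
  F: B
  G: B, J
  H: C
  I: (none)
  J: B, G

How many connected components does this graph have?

3

I is isolated — a component by itself.
Starting from C we can reach C, D, E, H. That is one component of size 4.
Starting from A we can reach A, B, F, G, J. That is one component of size 5.
Total: 3 components.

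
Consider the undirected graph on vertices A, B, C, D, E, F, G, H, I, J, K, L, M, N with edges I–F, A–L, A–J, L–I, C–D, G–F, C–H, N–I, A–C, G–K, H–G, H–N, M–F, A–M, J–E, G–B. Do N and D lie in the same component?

Yes

From N we can reach A, B, C, D, E, F, G, H, I, J, K, L, M, N, which includes D.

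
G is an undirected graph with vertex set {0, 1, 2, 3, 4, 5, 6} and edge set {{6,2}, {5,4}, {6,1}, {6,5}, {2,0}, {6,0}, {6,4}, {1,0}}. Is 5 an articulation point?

Deleting 5 leaves 2 components (was 2), so 5 is not a cut vertex.

No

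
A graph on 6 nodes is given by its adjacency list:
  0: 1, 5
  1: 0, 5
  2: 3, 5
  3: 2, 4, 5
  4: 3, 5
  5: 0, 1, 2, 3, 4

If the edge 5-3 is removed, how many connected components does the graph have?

5 and 3 are still connected via 5-4-3, so the component count stays at 1.

1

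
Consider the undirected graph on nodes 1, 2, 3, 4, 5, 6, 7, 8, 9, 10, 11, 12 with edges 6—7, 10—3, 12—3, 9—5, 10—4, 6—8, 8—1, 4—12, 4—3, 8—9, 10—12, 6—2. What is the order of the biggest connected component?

7

11 is isolated — a component by itself.
Starting from 3 we can reach 3, 4, 10, 12. That is one component of size 4.
Starting from 1 we can reach 1, 2, 5, 6, 7, 8, 9. That is one component of size 7.
The largest has 7 vertices.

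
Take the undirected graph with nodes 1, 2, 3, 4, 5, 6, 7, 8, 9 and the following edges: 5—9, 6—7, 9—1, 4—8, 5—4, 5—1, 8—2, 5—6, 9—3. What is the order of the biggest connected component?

Starting from 1 we can reach 1, 2, 3, 4, 5, 6, 7, 8, 9. That is one component of size 9.
The largest has 9 vertices.

9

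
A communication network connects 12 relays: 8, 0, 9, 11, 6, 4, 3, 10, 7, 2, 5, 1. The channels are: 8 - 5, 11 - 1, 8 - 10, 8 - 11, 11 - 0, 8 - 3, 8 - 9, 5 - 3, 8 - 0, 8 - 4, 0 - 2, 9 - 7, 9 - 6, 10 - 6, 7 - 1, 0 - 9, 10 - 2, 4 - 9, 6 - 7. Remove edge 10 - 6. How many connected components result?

1

10 and 6 are still connected via 10-8-9-6, so the component count stays at 1.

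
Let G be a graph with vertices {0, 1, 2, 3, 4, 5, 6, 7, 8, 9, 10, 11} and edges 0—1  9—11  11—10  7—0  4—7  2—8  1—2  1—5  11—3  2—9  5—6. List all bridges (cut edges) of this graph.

removing 7—4 disconnects 7 from 4; removing 5—1 disconnects 5 from 1; removing 2—1 disconnects 2 from 1; removing 9—2 disconnects 9 from 2 — these are bridges.
In total 11 edges are bridges.

0-1, 0-7, 1-2, 1-5, 10-11, 11-3, 11-9, 2-8, 2-9, 4-7, 5-6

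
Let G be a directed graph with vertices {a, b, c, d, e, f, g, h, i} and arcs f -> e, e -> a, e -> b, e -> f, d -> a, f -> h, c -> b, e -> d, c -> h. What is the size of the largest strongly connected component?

2

{e, f} are all mutually reachable — one SCC of size 2.
{b} is an SCC by itself.
{d} is an SCC by itself.
{c} is an SCC by itself.
{g} is an SCC by itself.
(and 3 more singleton SCCs)
The largest has 2 vertices.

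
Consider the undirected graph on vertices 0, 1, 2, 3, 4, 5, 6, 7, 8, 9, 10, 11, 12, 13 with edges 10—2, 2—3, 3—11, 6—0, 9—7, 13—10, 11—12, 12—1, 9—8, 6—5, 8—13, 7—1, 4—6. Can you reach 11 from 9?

Yes

From 9 we can reach 1, 2, 3, 7, 8, 9, 10, 11, 12, 13, which includes 11.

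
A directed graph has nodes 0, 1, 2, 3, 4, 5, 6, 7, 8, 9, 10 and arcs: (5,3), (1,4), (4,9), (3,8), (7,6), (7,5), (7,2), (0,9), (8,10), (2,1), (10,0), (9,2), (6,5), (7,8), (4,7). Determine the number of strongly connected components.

{0, 1, 2, 3, 4, 5, 6, 7, 8, 9, 10} are all mutually reachable — one SCC of size 11.
That gives 1 strongly connected component.

1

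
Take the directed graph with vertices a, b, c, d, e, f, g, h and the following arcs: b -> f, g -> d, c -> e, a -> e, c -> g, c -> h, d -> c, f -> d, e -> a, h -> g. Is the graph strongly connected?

No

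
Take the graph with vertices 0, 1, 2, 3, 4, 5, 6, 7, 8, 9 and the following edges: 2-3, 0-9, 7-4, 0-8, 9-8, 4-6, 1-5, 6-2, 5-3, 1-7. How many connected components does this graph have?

2

Starting from 0 we can reach 0, 8, 9. That is one component of size 3.
Starting from 1 we can reach 1, 2, 3, 4, 5, 6, 7. That is one component of size 7.
Total: 2 components.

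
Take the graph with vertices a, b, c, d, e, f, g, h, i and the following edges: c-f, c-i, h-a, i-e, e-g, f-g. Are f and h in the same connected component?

No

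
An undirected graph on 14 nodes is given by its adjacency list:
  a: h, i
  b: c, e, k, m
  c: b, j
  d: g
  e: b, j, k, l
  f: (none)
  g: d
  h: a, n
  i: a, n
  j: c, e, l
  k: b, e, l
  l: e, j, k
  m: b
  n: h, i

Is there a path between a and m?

No

The component containing a is {a, h, i, n}, and m is not in it.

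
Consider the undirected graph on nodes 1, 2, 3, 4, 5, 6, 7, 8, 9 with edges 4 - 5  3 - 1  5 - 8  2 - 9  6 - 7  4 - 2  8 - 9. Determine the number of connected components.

3

Starting from 6 we can reach 6, 7. That is one component of size 2.
Starting from 1 we can reach 1, 3. That is one component of size 2.
Starting from 2 we can reach 2, 4, 5, 8, 9. That is one component of size 5.
Total: 3 components.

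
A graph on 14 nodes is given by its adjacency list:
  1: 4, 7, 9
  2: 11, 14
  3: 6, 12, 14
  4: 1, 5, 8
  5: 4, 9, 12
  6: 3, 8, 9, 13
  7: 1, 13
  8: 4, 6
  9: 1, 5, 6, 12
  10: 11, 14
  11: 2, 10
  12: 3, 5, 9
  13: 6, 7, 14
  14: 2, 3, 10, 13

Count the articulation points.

Removing 14 increases the component count from 1 to 2, so 14 is a cut vertex.
By contrast removing 13 leaves 1 component; it is not a cut vertex. No other vertex is a cut vertex either.

1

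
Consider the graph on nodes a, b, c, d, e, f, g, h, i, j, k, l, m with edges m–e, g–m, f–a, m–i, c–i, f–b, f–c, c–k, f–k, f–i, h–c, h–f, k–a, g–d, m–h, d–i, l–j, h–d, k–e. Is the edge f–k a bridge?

No

After removing f–k, the path f-c-k still connects them, so the edge is not a bridge.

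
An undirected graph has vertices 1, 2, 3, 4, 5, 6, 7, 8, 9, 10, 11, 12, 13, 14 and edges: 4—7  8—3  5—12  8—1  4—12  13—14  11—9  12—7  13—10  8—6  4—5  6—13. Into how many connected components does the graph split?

2 is isolated — a component by itself.
Starting from 9 we can reach 9, 11. That is one component of size 2.
Starting from 4 we can reach 4, 5, 7, 12. That is one component of size 4.
Starting from 1 we can reach 1, 3, 6, 8, 10, 13, 14. That is one component of size 7.
Total: 4 components.

4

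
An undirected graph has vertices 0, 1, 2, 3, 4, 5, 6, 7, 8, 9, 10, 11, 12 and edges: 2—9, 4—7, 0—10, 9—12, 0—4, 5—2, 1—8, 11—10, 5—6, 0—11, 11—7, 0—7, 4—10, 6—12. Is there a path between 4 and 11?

From 4 we can reach 0, 4, 7, 10, 11, which includes 11.

Yes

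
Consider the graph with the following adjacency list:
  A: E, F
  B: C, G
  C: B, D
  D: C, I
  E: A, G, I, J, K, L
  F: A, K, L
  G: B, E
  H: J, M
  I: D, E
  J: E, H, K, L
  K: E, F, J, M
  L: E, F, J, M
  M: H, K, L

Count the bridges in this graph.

The edges on the cycle E-G-B-C-D-I-E are not bridges since each lies on that cycle.
Every edge lies on some cycle, so there are no bridges.

0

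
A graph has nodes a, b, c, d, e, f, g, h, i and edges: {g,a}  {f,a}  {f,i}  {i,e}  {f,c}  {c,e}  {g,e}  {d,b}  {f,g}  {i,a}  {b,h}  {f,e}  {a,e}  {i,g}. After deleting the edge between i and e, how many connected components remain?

i and e are still connected via i-f-e, so the component count stays at 2.

2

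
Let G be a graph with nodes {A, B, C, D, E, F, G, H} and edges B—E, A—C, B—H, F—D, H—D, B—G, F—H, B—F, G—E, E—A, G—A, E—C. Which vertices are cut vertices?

B

Removing B increases the component count from 1 to 2, so B is a cut vertex.
By contrast removing F leaves 1 component; it is not a cut vertex. No other vertex is a cut vertex either.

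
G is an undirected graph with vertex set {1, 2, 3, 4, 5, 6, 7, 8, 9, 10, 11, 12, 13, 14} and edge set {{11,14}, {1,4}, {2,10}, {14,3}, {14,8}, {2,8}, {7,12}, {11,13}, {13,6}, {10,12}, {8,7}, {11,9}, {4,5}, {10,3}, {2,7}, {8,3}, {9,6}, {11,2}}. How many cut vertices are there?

2

Removing 4 increases the component count from 2 to 3, so 4 is a cut vertex.
Removing 11 increases the component count from 2 to 3, so 11 is a cut vertex.
By contrast removing 8 leaves 2 components; it is not a cut vertex. No other vertex is a cut vertex either.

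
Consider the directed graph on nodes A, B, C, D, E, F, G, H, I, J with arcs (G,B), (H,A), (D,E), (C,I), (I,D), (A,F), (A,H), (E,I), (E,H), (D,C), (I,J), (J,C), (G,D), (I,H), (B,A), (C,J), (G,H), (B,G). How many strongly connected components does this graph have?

4

{C, D, E, I, J} are all mutually reachable — one SCC of size 5.
{B, G} are all mutually reachable — one SCC of size 2.
{A, H} are all mutually reachable — one SCC of size 2.
{F} is an SCC by itself.
That gives 4 strongly connected components.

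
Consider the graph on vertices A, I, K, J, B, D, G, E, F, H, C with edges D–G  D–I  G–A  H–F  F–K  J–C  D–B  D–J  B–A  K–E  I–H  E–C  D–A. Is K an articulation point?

No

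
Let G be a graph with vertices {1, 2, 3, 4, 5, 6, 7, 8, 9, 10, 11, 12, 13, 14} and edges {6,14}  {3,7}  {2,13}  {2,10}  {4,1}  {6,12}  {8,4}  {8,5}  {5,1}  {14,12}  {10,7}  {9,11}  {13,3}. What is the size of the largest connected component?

5

Starting from 9 we can reach 9, 11. That is one component of size 2.
Starting from 6 we can reach 6, 12, 14. That is one component of size 3.
Starting from 1 we can reach 1, 4, 5, 8. That is one component of size 4.
Starting from 2 we can reach 2, 3, 7, 10, 13. That is one component of size 5.
The largest has 5 vertices.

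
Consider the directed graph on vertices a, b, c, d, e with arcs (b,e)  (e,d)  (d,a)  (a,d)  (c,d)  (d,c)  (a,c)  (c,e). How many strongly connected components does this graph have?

2

{a, c, d, e} are all mutually reachable — one SCC of size 4.
{b} is an SCC by itself.
That gives 2 strongly connected components.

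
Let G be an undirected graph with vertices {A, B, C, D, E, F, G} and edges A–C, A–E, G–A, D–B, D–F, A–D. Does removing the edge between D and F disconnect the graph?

Removing D–F leaves no path between D and F: the component count goes from 1 to 2. So it is a bridge.

Yes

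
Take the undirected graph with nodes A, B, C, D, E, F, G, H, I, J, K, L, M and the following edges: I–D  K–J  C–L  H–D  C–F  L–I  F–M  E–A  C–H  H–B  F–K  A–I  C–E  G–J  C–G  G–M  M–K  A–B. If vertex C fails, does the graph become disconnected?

Yes

Deleting C raises the number of components from 1 to 2, so C is a cut vertex.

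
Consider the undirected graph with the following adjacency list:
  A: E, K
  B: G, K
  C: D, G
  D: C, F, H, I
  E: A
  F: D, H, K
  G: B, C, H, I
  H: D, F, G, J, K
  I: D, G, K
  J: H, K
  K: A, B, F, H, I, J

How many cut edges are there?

2

The edges on the cycle H-F-D-I-K-H are not bridges since each lies on that cycle.
But removing A-K disconnects A from K; removing A-E disconnects A from E — these are bridges.
That makes 2 bridges.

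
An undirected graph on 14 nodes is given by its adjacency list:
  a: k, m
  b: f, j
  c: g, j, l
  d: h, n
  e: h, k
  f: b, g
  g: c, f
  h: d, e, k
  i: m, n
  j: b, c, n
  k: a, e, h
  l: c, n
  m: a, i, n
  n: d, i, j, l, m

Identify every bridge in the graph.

none

The edges on the cycle j-b-f-g-c-j are not bridges since each lies on that cycle.
Every edge lies on some cycle, so there are no bridges.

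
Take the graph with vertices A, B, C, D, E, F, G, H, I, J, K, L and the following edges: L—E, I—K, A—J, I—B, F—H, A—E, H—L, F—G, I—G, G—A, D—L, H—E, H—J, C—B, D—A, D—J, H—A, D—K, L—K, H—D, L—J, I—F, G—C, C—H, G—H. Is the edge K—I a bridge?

No

After removing K—I, the path K-D-H-F-I still connects them, so the edge is not a bridge.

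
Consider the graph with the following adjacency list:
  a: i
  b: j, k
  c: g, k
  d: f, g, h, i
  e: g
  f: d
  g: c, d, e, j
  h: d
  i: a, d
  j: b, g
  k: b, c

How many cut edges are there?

The edges on the cycle g-j-b-k-c-g are not bridges since each lies on that cycle.
But removing i-d disconnects i from d; removing g-e disconnects g from e; removing d-f disconnects d from f; removing d-h disconnects d from h — these are bridges.
In total 6 edges are bridges.

6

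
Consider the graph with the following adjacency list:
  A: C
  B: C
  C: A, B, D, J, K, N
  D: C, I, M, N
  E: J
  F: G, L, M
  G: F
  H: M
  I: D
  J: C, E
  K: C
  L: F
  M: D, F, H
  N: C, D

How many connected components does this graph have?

Starting from A we can reach A, B, C, D, E, F, G, H, I, J, K, L, M, N. That is one component of size 14.
Total: 1 component.

1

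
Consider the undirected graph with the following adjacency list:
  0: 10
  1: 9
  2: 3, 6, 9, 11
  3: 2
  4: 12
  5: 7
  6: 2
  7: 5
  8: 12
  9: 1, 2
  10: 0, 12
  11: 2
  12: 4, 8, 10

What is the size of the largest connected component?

6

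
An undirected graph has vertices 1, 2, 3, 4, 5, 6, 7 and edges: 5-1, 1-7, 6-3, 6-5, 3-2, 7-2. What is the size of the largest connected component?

4 is isolated — a component by itself.
Starting from 1 we can reach 1, 2, 3, 5, 6, 7. That is one component of size 6.
The largest has 6 vertices.

6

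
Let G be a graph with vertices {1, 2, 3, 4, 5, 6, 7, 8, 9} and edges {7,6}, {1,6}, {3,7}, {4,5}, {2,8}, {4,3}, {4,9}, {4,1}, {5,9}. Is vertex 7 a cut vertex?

No

Deleting 7 leaves 2 components (was 2), so 7 is not a cut vertex.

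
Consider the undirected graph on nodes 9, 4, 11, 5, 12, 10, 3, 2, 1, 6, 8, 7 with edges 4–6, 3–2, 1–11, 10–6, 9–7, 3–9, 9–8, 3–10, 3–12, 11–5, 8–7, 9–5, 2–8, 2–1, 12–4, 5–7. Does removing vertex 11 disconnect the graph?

Deleting 11 leaves 1 component (was 1) (its neighbors 1, 5 remain connected to each other), so 11 is not a cut vertex.

No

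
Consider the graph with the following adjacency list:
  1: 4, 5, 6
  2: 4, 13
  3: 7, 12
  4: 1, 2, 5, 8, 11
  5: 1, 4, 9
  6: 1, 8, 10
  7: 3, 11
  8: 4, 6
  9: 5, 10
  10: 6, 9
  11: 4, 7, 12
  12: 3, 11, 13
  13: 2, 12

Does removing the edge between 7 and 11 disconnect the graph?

After removing 7-11, the path 7-3-12-11 still connects them, so the edge is not a bridge.

No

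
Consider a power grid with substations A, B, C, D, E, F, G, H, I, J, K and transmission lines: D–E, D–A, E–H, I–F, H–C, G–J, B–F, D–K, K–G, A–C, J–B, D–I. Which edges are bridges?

none

The edges on the cycle D-E-H-C-A-D are not bridges since each lies on that cycle.
Every edge lies on some cycle, so there are no bridges.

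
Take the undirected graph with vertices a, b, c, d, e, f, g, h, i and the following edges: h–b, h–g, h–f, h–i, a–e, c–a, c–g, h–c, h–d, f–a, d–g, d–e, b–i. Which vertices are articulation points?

Removing h increases the component count from 1 to 2, so h is a cut vertex.
By contrast removing g leaves 1 component; it is not a cut vertex. No other vertex is a cut vertex either.

h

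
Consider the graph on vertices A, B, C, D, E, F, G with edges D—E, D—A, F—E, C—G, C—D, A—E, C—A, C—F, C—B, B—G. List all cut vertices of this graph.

C

Removing C increases the component count from 1 to 2, so C is a cut vertex.
By contrast removing G leaves 1 component; it is not a cut vertex. No other vertex is a cut vertex either.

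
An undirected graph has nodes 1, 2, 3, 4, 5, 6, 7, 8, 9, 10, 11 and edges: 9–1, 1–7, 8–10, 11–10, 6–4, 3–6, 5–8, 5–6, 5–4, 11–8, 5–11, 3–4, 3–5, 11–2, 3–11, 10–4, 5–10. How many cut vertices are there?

2

Removing 1 increases the component count from 2 to 3, so 1 is a cut vertex.
Removing 11 increases the component count from 2 to 3, so 11 is a cut vertex.
By contrast removing 9 leaves 2 components; it is not a cut vertex. No other vertex is a cut vertex either.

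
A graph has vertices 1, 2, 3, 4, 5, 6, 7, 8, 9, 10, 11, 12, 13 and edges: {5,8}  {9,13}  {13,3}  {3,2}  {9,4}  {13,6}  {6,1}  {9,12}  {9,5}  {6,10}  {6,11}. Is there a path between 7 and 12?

No

The component containing 7 is {7}, and 12 is not in it.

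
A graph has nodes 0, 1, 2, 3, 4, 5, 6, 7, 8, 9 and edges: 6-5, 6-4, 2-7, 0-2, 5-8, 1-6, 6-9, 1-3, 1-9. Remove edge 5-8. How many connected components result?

Before removal there are 2 components.
5-8 is a bridge — removing it separates 5's side from 8's side.
After removal: 3 components.

3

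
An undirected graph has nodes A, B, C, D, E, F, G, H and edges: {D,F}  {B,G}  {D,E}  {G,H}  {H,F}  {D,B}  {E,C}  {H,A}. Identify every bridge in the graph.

The edges on the cycle D-B-G-H-F-D are not bridges since each lies on that cycle.
But removing H - A disconnects H from A; removing E - C disconnects E from C; removing D - E disconnects D from E — these are bridges.

A-H, C-E, D-E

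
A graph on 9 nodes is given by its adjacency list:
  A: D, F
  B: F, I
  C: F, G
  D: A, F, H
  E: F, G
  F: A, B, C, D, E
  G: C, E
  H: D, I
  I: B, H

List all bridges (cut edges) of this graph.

The edges on the cycle F-C-G-E-F are not bridges since each lies on that cycle.
Every edge lies on some cycle, so there are no bridges.

none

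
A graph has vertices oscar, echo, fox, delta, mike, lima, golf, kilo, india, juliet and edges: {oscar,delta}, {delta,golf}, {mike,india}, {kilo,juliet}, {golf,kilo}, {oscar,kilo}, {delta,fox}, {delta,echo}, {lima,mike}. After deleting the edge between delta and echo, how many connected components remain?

3

Before removal there are 2 components.
delta - echo is a bridge — removing it separates delta's side from echo's side.
After removal: 3 components.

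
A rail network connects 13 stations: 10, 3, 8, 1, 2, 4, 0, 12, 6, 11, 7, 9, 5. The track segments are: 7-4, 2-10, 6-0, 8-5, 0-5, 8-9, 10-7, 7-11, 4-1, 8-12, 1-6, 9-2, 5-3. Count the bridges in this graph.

3

The edges on the cycle 8-9-2-10-7-4-1-6-0-5-8 are not bridges since each lies on that cycle.
But removing 11-7 disconnects 11 from 7; removing 8-12 disconnects 8 from 12; removing 5-3 disconnects 5 from 3 — these are bridges.
That makes 3 bridges.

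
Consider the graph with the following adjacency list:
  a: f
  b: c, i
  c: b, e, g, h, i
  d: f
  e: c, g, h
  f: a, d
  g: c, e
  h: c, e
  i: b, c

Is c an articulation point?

Deleting c raises the number of components from 2 to 3, so c is a cut vertex.

Yes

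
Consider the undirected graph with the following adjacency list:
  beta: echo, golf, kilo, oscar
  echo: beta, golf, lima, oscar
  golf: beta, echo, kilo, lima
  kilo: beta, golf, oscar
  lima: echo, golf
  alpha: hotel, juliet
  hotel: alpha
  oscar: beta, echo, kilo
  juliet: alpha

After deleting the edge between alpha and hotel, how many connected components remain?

3

Before removal there are 2 components.
alpha-hotel is a bridge — removing it separates alpha's side from hotel's side.
After removal: 3 components.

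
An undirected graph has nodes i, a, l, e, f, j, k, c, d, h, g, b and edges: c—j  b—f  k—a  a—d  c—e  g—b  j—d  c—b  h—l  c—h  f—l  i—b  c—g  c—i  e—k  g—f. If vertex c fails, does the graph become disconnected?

Deleting c raises the number of components from 1 to 2, so c is a cut vertex.

Yes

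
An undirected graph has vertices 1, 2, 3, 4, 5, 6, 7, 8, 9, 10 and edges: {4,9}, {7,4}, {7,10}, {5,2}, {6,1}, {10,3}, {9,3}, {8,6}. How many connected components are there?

3

Starting from 2 we can reach 2, 5. That is one component of size 2.
Starting from 1 we can reach 1, 6, 8. That is one component of size 3.
Starting from 3 we can reach 3, 4, 7, 9, 10. That is one component of size 5.
Total: 3 components.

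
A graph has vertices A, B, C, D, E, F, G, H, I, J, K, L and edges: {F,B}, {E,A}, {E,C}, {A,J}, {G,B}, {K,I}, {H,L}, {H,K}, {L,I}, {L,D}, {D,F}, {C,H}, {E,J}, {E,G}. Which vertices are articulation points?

Removing E increases the component count from 1 to 2, so E is a cut vertex.
By contrast removing H leaves 1 component; it is not a cut vertex. No other vertex is a cut vertex either.

E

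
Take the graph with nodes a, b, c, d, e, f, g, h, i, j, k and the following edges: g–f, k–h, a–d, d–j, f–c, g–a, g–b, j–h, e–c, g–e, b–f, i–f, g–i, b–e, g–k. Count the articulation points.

Removing g increases the component count from 1 to 2, so g is a cut vertex.
By contrast removing e leaves 1 component; it is not a cut vertex. No other vertex is a cut vertex either.

1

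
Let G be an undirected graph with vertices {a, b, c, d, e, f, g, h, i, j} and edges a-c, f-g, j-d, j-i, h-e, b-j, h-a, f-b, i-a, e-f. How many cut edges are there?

The edges on the cycle h-e-f-b-j-i-a-h are not bridges since each lies on that cycle.
But removing c-a disconnects c from a; removing f-g disconnects f from g; removing d-j disconnects d from j — these are bridges.
That makes 3 bridges.

3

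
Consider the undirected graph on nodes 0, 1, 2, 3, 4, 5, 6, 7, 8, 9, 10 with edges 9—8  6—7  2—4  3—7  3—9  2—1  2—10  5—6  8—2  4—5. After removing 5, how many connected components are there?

2

With 5 gone, the remaining components are: {0}; {1, 2, 3, 4, 6, 7, 8, 9, 10}.
That is 2 components.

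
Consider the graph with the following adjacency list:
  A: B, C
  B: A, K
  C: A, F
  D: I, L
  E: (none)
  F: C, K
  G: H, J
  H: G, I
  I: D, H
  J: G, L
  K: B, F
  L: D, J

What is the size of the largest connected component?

6

E is isolated — a component by itself.
Starting from A we can reach A, B, C, F, K. That is one component of size 5.
Starting from D we can reach D, G, H, I, J, L. That is one component of size 6.
The largest has 6 vertices.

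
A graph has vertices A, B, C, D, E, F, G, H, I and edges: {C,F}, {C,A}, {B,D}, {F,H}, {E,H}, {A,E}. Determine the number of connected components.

4

G is isolated — a component by itself.
I is isolated — a component by itself.
Starting from B we can reach B, D. That is one component of size 2.
Starting from A we can reach A, C, E, F, H. That is one component of size 5.
Total: 4 components.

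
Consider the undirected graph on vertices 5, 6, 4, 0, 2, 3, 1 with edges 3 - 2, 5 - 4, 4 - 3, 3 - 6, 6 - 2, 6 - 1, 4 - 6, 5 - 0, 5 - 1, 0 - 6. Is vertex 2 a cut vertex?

No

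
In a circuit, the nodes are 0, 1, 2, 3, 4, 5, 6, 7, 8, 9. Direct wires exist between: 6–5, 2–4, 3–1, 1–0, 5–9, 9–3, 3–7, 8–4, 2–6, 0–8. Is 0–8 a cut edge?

After removing 0–8, the path 0-1-3-9-5-6-2-4-8 still connects them, so the edge is not a bridge.

No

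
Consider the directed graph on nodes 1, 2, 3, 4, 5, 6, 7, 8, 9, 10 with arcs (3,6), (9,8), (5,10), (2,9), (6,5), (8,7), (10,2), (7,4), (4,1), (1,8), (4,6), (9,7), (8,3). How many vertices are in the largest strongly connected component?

10

{1, 2, 3, 4, 5, 6, 7, 8, 9, 10} are all mutually reachable — one SCC of size 10.
The largest has 10 vertices.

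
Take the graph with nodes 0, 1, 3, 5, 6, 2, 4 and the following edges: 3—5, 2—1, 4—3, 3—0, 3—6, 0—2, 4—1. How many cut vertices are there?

1

Removing 3 increases the component count from 1 to 3, so 3 is a cut vertex.
By contrast removing 5 leaves 1 component; it is not a cut vertex. No other vertex is a cut vertex either.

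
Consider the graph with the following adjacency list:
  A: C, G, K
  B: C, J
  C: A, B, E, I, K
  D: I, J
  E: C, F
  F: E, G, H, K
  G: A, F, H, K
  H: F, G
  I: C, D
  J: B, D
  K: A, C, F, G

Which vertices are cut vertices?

C

Removing C increases the component count from 1 to 2, so C is a cut vertex.
By contrast removing E leaves 1 component; it is not a cut vertex. No other vertex is a cut vertex either.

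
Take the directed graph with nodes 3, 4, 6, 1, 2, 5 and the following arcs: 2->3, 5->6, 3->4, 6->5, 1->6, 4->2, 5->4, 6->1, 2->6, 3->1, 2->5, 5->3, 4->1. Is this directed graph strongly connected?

From 1 we can reach every vertex (1, 2, 3, 4, 5, 6), and every vertex can reach 1 (1, 2, 3, 4, 5, 6). So the whole graph is one strongly connected component.

Yes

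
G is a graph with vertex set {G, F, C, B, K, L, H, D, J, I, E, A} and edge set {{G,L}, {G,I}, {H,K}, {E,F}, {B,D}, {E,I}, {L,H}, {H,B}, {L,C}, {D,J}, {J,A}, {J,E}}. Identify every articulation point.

E, H, J, L

Removing E increases the component count from 1 to 2, so E is a cut vertex.
Removing H increases the component count from 1 to 2, so H is a cut vertex.
Removing J increases the component count from 1 to 2, so J is a cut vertex.
Likewise L is a cut vertex.
By contrast removing F leaves 1 component; it is not a cut vertex. No other vertex is a cut vertex either.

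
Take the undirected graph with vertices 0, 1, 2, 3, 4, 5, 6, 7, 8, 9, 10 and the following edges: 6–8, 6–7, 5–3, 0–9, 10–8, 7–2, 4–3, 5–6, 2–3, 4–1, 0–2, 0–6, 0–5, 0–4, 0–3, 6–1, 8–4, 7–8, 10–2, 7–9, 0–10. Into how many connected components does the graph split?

Starting from 0 we can reach 0, 1, 2, 3, 4, 5, 6, 7, 8, 9, 10. That is one component of size 11.
Total: 1 component.

1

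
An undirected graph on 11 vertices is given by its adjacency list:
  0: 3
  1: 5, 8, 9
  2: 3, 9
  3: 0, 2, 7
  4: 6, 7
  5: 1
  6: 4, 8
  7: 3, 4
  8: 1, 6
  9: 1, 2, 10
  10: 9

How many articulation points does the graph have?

Removing 1 increases the component count from 1 to 2, so 1 is a cut vertex.
Removing 3 increases the component count from 1 to 2, so 3 is a cut vertex.
Removing 9 increases the component count from 1 to 2, so 9 is a cut vertex.
By contrast removing 10 leaves 1 component; it is not a cut vertex. No other vertex is a cut vertex either.

3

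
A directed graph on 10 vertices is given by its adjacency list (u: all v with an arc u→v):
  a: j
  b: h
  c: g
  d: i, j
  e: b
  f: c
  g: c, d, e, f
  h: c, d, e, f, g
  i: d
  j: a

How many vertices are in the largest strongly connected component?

{b, c, e, f, g, h} are all mutually reachable — one SCC of size 6.
{d, i} are all mutually reachable — one SCC of size 2.
{a, j} are all mutually reachable — one SCC of size 2.
The largest has 6 vertices.

6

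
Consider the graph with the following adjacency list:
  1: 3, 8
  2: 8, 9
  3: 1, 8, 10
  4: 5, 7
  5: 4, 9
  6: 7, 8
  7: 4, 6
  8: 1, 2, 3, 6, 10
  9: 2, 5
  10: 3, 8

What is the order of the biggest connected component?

10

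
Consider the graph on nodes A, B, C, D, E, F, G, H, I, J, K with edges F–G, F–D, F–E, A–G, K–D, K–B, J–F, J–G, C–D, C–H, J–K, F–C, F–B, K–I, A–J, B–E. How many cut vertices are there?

2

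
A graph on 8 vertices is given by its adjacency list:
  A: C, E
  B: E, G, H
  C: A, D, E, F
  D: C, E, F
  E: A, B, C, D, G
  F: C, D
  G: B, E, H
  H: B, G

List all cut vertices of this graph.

Removing E increases the component count from 1 to 2, so E is a cut vertex.
By contrast removing D leaves 1 component; it is not a cut vertex. No other vertex is a cut vertex either.

E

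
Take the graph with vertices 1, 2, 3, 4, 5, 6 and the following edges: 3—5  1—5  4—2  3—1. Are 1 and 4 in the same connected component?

The component containing 1 is {1, 3, 5}, and 4 is not in it.

No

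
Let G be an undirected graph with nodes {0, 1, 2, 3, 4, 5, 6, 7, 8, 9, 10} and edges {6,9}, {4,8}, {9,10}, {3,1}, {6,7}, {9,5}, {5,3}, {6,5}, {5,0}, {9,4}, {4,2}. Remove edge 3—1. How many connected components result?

2

Before removal there is 1 component.
3—1 is a bridge — removing it separates 3's side from 1's side.
After removal: 2 components.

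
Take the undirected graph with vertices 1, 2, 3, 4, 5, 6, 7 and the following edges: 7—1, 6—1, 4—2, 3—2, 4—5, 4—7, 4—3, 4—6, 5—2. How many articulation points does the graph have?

Removing 4 increases the component count from 1 to 2, so 4 is a cut vertex.
By contrast removing 2 leaves 1 component; it is not a cut vertex. No other vertex is a cut vertex either.

1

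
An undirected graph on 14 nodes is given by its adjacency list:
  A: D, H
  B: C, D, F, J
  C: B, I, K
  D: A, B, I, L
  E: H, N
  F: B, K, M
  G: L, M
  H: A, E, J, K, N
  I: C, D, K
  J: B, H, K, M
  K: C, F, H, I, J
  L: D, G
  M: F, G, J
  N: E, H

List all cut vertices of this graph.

Removing H increases the component count from 1 to 2, so H is a cut vertex.
By contrast removing K leaves 1 component; it is not a cut vertex. No other vertex is a cut vertex either.

H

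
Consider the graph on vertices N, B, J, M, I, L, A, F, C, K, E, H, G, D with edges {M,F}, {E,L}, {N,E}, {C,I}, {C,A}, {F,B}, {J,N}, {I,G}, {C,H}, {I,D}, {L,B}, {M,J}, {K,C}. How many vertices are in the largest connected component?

7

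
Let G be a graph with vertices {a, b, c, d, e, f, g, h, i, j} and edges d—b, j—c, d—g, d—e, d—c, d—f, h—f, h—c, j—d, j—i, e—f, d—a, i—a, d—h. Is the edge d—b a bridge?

Removing d—b leaves no path between d and b: the component count goes from 1 to 2. So it is a bridge.

Yes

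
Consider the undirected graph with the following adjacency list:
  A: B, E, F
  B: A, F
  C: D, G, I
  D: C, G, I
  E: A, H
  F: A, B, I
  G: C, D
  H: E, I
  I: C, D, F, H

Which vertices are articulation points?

I

Removing I increases the component count from 1 to 2, so I is a cut vertex.
By contrast removing D leaves 1 component; it is not a cut vertex. No other vertex is a cut vertex either.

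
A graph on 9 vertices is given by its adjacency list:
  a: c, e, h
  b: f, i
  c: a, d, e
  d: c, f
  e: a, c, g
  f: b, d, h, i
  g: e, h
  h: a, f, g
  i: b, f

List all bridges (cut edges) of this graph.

none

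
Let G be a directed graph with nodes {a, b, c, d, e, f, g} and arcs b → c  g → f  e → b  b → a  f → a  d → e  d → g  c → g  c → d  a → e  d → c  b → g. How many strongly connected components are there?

1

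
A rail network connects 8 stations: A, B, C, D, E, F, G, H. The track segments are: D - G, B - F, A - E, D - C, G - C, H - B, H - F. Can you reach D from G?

Yes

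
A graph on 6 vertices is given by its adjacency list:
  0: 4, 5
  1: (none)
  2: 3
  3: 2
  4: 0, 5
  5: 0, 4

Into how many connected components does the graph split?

3

1 is isolated — a component by itself.
Starting from 2 we can reach 2, 3. That is one component of size 2.
Starting from 0 we can reach 0, 4, 5. That is one component of size 3.
Total: 3 components.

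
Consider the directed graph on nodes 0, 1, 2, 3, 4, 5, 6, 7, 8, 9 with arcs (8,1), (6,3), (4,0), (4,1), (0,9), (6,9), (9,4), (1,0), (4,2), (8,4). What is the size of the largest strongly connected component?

4

{0, 1, 4, 9} are all mutually reachable — one SCC of size 4.
{5} is an SCC by itself.
{2} is an SCC by itself.
{8} is an SCC by itself.
{3} is an SCC by itself.
(and 2 more singleton SCCs)
The largest has 4 vertices.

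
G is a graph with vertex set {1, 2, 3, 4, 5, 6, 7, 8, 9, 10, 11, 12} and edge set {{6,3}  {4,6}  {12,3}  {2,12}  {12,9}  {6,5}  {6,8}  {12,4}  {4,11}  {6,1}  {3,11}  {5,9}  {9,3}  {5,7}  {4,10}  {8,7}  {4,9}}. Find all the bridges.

1-6, 10-4, 12-2

The edges on the cycle 6-8-7-5-6 are not bridges since each lies on that cycle.
But removing 6—1 disconnects 6 from 1; removing 4—10 disconnects 4 from 10; removing 2—12 disconnects 2 from 12 — these are bridges.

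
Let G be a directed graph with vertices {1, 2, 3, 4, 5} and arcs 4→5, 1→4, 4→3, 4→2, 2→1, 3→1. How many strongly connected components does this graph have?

{1, 2, 3, 4} are all mutually reachable — one SCC of size 4.
{5} is an SCC by itself.
That gives 2 strongly connected components.

2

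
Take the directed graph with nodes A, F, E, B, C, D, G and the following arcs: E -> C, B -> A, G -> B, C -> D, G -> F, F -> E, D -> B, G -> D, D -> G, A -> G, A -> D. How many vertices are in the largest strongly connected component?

7

{A, B, C, D, E, F, G} are all mutually reachable — one SCC of size 7.
The largest has 7 vertices.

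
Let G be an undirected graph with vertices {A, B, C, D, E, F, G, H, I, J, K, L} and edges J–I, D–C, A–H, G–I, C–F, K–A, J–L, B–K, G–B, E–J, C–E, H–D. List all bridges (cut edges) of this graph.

C-F, J-L

The edges on the cycle G-B-K-A-H-D-C-E-J-I-G are not bridges since each lies on that cycle.
But removing J–L disconnects J from L; removing F–C disconnects F from C — these are bridges.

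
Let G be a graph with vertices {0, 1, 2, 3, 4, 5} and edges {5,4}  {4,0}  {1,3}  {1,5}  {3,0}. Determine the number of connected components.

2 is isolated — a component by itself.
Starting from 0 we can reach 0, 1, 3, 4, 5. That is one component of size 5.
Total: 2 components.

2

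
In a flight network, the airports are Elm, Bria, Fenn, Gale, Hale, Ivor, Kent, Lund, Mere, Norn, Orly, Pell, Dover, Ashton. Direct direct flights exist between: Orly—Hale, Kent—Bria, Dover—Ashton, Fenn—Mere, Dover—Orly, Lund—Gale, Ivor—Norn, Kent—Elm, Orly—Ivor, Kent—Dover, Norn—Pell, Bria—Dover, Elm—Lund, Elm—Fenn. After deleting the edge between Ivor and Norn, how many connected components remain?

Before removal there is 1 component.
Ivor—Norn is a bridge — removing it separates Ivor's side from Norn's side.
After removal: 2 components.

2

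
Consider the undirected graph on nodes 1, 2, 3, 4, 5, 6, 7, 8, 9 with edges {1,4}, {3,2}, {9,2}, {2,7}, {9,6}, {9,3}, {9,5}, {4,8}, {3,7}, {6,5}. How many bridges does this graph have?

2

The edges on the cycle 9-6-5-9 are not bridges since each lies on that cycle.
But removing 1-4 disconnects 1 from 4; removing 8-4 disconnects 8 from 4 — these are bridges.
That makes 2 bridges.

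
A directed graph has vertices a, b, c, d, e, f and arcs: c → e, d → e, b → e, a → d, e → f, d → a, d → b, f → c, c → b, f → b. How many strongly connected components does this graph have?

{b, c, e, f} are all mutually reachable — one SCC of size 4.
{a, d} are all mutually reachable — one SCC of size 2.
That gives 2 strongly connected components.

2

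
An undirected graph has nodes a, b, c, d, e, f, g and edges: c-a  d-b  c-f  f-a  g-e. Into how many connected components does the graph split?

3

Starting from e we can reach e, g. That is one component of size 2.
Starting from b we can reach b, d. That is one component of size 2.
Starting from a we can reach a, c, f. That is one component of size 3.
Total: 3 components.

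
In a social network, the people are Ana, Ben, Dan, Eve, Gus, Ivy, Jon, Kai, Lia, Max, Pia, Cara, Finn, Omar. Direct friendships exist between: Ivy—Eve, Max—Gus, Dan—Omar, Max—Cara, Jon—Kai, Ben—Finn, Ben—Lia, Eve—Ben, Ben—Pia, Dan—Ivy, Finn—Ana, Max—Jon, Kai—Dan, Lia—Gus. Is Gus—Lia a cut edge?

No

After removing Gus—Lia, the path Gus-Max-Jon-Kai-Dan-Ivy-Eve-Ben-Lia still connects them, so the edge is not a bridge.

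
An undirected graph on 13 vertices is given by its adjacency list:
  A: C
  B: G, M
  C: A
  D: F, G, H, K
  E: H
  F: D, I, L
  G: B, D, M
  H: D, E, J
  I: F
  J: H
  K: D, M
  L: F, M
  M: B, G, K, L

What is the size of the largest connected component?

11

Starting from A we can reach A, C. That is one component of size 2.
Starting from B we can reach B, D, E, F, G, H, I, J, K, L, M. That is one component of size 11.
The largest has 11 vertices.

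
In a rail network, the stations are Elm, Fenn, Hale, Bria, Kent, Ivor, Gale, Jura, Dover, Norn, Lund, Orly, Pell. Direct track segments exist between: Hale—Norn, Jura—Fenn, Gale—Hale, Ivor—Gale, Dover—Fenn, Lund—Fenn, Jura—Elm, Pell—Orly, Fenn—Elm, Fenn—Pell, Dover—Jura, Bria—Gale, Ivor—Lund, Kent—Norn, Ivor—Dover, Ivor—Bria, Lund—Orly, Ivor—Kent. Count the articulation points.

1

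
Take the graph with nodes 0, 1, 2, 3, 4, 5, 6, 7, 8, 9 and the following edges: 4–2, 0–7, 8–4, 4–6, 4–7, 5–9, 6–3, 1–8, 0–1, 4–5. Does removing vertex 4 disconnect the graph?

Yes

Deleting 4 raises the number of components from 1 to 4, so 4 is a cut vertex.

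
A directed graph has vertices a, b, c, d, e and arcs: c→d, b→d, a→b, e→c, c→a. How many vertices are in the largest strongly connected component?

{d} is an SCC by itself.
{b} is an SCC by itself.
{c} is an SCC by itself.
{e} is an SCC by itself.
{a} is an SCC by itself.
The largest has 1 vertex.

1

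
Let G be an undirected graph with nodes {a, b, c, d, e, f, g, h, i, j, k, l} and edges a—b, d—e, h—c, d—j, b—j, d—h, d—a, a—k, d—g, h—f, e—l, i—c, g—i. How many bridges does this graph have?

The edges on the cycle d-g-i-c-h-d are not bridges since each lies on that cycle.
But removing e—d disconnects e from d; removing a—k disconnects a from k; removing h—f disconnects h from f; removing e—l disconnects e from l — these are bridges.
That makes 4 bridges.

4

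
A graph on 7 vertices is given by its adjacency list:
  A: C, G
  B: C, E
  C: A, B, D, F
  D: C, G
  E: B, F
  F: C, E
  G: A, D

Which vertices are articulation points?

C

Removing C increases the component count from 1 to 2, so C is a cut vertex.
By contrast removing D leaves 1 component; it is not a cut vertex. No other vertex is a cut vertex either.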